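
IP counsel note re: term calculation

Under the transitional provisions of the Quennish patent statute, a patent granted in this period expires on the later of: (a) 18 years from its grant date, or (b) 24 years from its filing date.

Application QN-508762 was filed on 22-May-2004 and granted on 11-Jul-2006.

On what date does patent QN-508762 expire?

2028-05-22

(a) grant + 18 years → 11 July 2024.
(b) filing + 24 years → 22 May 2028.
Later of the two: 22 May 2028.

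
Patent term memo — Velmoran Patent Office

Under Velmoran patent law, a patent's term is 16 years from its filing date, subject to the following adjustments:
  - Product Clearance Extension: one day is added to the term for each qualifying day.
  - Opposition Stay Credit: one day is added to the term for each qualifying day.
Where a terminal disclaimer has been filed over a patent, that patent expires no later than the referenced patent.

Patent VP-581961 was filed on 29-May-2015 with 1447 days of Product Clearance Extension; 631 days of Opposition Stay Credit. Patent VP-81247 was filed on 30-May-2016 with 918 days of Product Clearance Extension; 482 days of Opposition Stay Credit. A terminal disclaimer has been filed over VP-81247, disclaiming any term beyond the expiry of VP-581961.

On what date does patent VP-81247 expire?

Natural term of VP-81247:
  Base: filing + 16 years → 30 May 2032.
  Product Clearance Extension: +918 days → 4 December 2034.
  Opposition Stay Credit: +482 days → 30 March 2036.
Expiry of referenced patent VP-581961:
  Base: filing + 16 years → 29 May 2031.
  Product Clearance Extension: +1447 days → 15 May 2035.
  Opposition Stay Credit: +631 days → 4 February 2037.
Terminal disclaimer: VP-81247 expires on the earlier of 30 March 2036 and 4 February 2037.

March 30, 2036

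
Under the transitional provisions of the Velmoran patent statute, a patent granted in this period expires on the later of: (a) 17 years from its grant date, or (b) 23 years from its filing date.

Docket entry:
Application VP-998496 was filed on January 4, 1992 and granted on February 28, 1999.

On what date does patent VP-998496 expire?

(a) grant + 17 years → 28 February 2016.
(b) filing + 23 years → 4 January 2015.
Later of the two: 28 February 2016.

February 28, 2016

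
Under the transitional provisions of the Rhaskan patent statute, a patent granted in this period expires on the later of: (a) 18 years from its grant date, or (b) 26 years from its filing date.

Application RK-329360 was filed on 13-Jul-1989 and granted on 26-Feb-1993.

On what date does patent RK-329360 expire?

(a) grant + 18 years → 26 February 2011.
(b) filing + 26 years → 13 July 2015.
Later of the two: 13 July 2015.

2015-07-13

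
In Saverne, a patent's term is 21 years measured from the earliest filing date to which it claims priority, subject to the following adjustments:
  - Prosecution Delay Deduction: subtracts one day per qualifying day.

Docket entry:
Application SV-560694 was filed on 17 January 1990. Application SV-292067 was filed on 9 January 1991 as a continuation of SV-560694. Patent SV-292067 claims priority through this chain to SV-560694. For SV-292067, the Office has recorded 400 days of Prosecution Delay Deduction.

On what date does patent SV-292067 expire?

2009-12-13

Earliest priority filing: 17 January 1990.
Base term: 17 January 1990 + 21 years → 17 January 2011.
Prosecution Delay Deduction: −400 days → 13 December 2009.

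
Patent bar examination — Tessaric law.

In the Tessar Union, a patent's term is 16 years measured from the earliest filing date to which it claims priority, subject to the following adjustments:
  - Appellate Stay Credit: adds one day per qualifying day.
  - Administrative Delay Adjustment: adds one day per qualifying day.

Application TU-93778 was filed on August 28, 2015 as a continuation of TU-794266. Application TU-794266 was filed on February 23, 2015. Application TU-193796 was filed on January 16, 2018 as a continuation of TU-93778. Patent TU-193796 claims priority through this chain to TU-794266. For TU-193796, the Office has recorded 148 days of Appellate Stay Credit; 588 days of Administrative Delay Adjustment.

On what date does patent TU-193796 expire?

Earliest priority filing: 23 February 2015.
Base term: 23 February 2015 + 16 years → 23 February 2031.
Appellate Stay Credit: +148 days → 21 July 2031.
Administrative Delay Adjustment: +588 days → 28 February 2033.

February 28, 2033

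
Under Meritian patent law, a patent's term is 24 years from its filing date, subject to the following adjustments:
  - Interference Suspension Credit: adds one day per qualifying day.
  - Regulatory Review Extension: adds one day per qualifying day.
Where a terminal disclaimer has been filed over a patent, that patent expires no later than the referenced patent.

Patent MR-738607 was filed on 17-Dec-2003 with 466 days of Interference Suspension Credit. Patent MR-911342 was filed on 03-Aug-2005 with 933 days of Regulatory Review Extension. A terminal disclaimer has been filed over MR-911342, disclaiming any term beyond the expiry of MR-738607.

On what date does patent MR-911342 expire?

Natural term of MR-911342:
  Base: filing + 24 years → 3 August 2029.
  Regulatory Review Extension: +933 days → 22 February 2032.
Expiry of referenced patent MR-738607:
  Base: filing + 24 years → 17 December 2027.
  Interference Suspension Credit: +466 days → 27 March 2029.
Terminal disclaimer: MR-911342 expires on the earlier of 22 February 2032 and 27 March 2029.

March 27, 2029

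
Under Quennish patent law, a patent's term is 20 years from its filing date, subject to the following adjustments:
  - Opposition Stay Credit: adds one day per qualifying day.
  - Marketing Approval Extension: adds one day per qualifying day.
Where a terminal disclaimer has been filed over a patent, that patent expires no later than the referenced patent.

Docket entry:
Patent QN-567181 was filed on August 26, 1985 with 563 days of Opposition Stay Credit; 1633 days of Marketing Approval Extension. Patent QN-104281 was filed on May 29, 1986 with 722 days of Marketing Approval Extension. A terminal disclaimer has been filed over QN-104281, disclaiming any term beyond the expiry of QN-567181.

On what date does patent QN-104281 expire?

Natural term of QN-104281:
  Base: filing + 20 years → 29 May 2006.
  Marketing Approval Extension: +722 days → 20 May 2008.
Expiry of referenced patent QN-567181:
  Base: filing + 20 years → 26 August 2005.
  Opposition Stay Credit: +563 days → 12 March 2007.
  Marketing Approval Extension: +1633 days → 31 August 2011.
Terminal disclaimer: QN-104281 expires on the earlier of 20 May 2008 and 31 August 2011.

2008-05-20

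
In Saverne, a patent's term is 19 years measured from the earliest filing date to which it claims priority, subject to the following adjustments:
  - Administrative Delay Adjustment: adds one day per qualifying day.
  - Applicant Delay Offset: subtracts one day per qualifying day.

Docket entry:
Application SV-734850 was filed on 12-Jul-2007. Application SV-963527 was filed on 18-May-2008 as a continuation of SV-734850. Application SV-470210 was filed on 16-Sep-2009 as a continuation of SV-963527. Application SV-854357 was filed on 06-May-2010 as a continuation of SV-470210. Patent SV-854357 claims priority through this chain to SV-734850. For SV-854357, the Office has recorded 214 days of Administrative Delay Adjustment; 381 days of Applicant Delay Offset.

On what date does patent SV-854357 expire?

Earliest priority filing: 12 July 2007.
Base term: 12 July 2007 + 19 years → 12 July 2026.
Administrative Delay Adjustment: +214 days → 11 February 2027.
Applicant Delay Offset: −381 days → 26 January 2026.

January 26, 2026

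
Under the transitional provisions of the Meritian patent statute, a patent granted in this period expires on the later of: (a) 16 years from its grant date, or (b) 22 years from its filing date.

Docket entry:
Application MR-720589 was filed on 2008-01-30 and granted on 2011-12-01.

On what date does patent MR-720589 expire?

(a) grant + 16 years → 1 December 2027.
(b) filing + 22 years → 30 January 2030.
Later of the two: 30 January 2030.

January 30, 2030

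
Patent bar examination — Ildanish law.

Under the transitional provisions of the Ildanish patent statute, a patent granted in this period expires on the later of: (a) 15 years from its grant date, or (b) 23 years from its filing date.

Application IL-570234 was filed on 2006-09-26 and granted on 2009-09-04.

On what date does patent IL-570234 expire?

September 26, 2029

(a) grant + 15 years → 4 September 2024.
(b) filing + 23 years → 26 September 2029.
Later of the two: 26 September 2029.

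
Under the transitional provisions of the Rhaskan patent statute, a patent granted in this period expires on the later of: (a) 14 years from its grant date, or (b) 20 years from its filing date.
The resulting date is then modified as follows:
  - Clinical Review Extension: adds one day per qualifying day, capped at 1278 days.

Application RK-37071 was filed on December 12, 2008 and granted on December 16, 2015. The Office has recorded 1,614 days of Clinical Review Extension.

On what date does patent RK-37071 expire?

June 16, 2033

(a) grant + 14 years → 16 December 2029.
(b) filing + 20 years → 12 December 2028.
Later of the two: 16 December 2029.
Clinical Review Extension: 1614 days claimed exceeds the 1278-day cap, so +1278 days → 16 June 2033.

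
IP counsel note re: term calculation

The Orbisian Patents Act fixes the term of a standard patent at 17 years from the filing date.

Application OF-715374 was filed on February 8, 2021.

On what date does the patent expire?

2038-02-08

Filing date + 17 years → 8 February 2038.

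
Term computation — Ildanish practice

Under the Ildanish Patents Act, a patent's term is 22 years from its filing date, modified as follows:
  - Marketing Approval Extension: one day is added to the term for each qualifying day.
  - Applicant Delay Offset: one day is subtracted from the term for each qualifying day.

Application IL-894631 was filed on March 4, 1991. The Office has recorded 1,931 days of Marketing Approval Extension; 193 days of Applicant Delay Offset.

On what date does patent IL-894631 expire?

Base term: filing date + 22 years → 4 March 2013.
Marketing Approval Extension: +1931 days → 17 June 2018.
Applicant Delay Offset: −193 days → 6 December 2017.

2017-12-06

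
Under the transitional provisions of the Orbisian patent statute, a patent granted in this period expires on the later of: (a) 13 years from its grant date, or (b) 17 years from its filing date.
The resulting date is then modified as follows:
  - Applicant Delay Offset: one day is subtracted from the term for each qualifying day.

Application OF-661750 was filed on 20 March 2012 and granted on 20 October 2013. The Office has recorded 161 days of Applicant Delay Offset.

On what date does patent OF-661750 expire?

2028-10-10

(a) grant + 13 years → 20 October 2026.
(b) filing + 17 years → 20 March 2029.
Later of the two: 20 March 2029.
Applicant Delay Offset: −161 days → 10 October 2028.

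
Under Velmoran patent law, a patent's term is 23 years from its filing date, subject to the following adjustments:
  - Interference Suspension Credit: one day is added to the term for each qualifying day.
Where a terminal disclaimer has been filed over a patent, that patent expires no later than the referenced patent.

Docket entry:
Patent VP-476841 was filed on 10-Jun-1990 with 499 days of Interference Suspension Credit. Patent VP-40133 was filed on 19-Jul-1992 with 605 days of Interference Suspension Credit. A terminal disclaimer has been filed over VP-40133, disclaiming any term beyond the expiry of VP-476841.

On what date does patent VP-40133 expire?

October 22, 2014

Natural term of VP-40133:
  Base: filing + 23 years → 19 July 2015.
  Interference Suspension Credit: +605 days → 15 March 2017.
Expiry of referenced patent VP-476841:
  Base: filing + 23 years → 10 June 2013.
  Interference Suspension Credit: +499 days → 22 October 2014.
Terminal disclaimer: VP-40133 expires on the earlier of 15 March 2017 and 22 October 2014.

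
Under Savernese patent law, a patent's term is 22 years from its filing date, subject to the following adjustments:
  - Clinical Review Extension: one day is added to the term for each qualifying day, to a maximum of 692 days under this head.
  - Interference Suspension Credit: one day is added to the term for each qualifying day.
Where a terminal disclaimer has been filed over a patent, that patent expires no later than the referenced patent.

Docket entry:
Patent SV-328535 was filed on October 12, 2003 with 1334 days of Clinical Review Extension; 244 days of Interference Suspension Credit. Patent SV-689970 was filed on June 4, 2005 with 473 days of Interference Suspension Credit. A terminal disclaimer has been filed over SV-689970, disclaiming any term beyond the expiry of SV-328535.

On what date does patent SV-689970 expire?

2028-05-05

Natural term of SV-689970:
  Base: filing + 22 years → 4 June 2027.
  Interference Suspension Credit: +473 days → 19 September 2028.
Expiry of referenced patent SV-328535:
  Base: filing + 22 years → 12 October 2025.
  Clinical Review Extension: 1334 days claimed exceeds the 692-day cap, so +692 days → 4 September 2027.
  Interference Suspension Credit: +244 days → 5 May 2028.
Terminal disclaimer: SV-689970 expires on the earlier of 19 September 2028 and 5 May 2028.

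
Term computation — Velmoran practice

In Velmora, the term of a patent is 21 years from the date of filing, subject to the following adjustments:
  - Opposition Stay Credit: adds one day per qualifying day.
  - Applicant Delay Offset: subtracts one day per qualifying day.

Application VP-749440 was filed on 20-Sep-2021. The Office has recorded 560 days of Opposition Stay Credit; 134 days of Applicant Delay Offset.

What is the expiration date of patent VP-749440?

2043-11-20

Base term: filing date + 21 years → 20 September 2042.
Opposition Stay Credit: +560 days → 2 April 2044.
Applicant Delay Offset: −134 days → 20 November 2043.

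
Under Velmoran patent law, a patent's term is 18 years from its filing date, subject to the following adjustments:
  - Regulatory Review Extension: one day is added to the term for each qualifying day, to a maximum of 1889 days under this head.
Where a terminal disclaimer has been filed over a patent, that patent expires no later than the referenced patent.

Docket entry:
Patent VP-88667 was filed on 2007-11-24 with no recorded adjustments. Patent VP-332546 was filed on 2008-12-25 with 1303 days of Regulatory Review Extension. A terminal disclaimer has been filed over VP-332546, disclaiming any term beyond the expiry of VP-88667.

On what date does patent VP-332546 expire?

Natural term of VP-332546:
  Base: filing + 18 years → 25 December 2026.
  Regulatory Review Extension: 1303 days (within the 1889-day cap) → +1303 days → 20 July 2030.
Expiry of referenced patent VP-88667:
  Base: filing + 18 years → 24 November 2025.
Terminal disclaimer: VP-332546 expires on the earlier of 20 July 2030 and 24 November 2025.

November 24, 2025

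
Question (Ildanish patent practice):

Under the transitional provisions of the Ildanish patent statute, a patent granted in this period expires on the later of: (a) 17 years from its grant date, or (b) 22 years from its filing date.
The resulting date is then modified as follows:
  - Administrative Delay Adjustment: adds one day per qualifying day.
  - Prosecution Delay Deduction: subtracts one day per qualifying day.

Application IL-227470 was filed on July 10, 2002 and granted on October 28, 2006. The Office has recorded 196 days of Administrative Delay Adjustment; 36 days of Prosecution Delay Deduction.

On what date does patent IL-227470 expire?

(a) grant + 17 years → 28 October 2023.
(b) filing + 22 years → 10 July 2024.
Later of the two: 10 July 2024.
Administrative Delay Adjustment: +196 days → 22 January 2025.
Prosecution Delay Deduction: −36 days → 17 December 2024.

December 17, 2024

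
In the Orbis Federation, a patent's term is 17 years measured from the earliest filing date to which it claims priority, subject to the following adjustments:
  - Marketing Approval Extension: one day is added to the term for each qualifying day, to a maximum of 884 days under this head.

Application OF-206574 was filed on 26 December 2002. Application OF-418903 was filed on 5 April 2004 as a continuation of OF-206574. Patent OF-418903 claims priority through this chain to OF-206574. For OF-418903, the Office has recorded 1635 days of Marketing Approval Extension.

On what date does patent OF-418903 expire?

Earliest priority filing: 26 December 2002.
Base term: 26 December 2002 + 17 years → 26 December 2019.
Marketing Approval Extension: 1635 days claimed exceeds the 884-day cap, so +884 days → 28 May 2022.

2022-05-28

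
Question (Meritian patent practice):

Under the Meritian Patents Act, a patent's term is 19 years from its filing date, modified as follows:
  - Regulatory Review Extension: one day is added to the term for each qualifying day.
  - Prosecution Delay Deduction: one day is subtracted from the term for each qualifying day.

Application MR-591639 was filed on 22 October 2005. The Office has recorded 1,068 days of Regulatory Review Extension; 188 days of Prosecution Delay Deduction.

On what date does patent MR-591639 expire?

2027-03-21

Base term: filing date + 19 years → 22 October 2024.
Regulatory Review Extension: +1068 days → 25 September 2027.
Prosecution Delay Deduction: −188 days → 21 March 2027.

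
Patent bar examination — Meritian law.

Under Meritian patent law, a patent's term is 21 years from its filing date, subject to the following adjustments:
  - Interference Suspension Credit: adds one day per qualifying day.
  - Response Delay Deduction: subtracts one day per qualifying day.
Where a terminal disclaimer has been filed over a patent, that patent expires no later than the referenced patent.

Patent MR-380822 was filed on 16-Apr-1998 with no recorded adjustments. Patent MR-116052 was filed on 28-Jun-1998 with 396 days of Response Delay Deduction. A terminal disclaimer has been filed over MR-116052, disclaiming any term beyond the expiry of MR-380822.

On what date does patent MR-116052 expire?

May 28, 2018

Natural term of MR-116052:
  Base: filing + 21 years → 28 June 2019.
  Response Delay Deduction: −396 days → 28 May 2018.
Expiry of referenced patent MR-380822:
  Base: filing + 21 years → 16 April 2019.
Terminal disclaimer: MR-116052 expires on the earlier of 28 May 2018 and 16 April 2019.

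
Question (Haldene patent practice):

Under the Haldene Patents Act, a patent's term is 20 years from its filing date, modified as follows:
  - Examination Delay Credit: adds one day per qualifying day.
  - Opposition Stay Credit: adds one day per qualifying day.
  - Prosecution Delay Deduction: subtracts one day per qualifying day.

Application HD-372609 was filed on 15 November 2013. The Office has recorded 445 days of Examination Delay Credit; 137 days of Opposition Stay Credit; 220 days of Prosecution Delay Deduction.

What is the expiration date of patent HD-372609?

Base term: filing date + 20 years → 15 November 2033.
Examination Delay Credit: +445 days → 3 February 2035.
Opposition Stay Credit: +137 days → 20 June 2035.
Prosecution Delay Deduction: −220 days → 12 November 2034.

November 12, 2034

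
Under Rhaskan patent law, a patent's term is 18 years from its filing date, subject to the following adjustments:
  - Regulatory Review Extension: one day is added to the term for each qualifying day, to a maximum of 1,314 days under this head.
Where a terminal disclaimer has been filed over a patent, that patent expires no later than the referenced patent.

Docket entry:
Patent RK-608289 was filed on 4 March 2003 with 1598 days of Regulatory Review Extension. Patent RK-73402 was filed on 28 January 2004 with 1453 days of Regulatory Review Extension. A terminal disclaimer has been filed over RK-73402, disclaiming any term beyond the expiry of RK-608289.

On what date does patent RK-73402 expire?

Natural term of RK-73402:
  Base: filing + 18 years → 28 January 2022.
  Regulatory Review Extension: 1453 days claimed exceeds the 1314-day cap, so +1314 days → 3 September 2025.
Expiry of referenced patent RK-608289:
  Base: filing + 18 years → 4 March 2021.
  Regulatory Review Extension: 1598 days claimed exceeds the 1314-day cap, so +1314 days → 8 October 2024.
Terminal disclaimer: RK-73402 expires on the earlier of 3 September 2025 and 8 October 2024.

October 8, 2024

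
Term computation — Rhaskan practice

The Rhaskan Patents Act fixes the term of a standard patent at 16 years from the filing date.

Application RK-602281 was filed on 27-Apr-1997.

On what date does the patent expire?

2013-04-27

Filing date + 16 years → 27 April 2013.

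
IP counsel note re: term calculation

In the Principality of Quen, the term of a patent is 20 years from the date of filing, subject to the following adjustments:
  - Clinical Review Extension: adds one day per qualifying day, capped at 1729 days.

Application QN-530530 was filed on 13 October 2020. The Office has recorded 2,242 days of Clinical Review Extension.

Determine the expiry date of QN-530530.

Base term: filing date + 20 years → 13 October 2040.
Clinical Review Extension: 2242 days claimed exceeds the 1729-day cap, so +1729 days → 8 July 2045.

July 8, 2045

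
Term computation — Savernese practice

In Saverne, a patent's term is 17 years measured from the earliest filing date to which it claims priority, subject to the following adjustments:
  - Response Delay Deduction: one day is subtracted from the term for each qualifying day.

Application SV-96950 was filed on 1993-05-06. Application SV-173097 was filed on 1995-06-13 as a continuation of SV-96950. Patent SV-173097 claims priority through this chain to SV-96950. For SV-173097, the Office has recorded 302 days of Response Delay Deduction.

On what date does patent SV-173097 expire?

2009-07-08

Earliest priority filing: 6 May 1993.
Base term: 6 May 1993 + 17 years → 6 May 2010.
Response Delay Deduction: −302 days → 8 July 2009.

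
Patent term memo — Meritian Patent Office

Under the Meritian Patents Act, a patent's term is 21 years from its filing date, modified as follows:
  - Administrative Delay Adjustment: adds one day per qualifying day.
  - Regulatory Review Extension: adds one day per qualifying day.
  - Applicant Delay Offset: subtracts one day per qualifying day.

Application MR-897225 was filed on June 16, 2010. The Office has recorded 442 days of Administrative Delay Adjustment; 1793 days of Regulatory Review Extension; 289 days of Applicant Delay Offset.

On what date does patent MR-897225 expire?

October 13, 2036

Base term: filing date + 21 years → 16 June 2031.
Administrative Delay Adjustment: +442 days → 31 August 2032.
Regulatory Review Extension: +1793 days → 29 July 2037.
Applicant Delay Offset: −289 days → 13 October 2036.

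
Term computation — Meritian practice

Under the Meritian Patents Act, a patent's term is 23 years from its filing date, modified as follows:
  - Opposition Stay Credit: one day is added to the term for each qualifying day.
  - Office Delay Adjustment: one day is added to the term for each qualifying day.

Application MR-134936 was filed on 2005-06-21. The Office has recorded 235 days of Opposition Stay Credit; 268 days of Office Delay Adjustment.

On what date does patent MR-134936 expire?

November 6, 2029

Base term: filing date + 23 years → 21 June 2028.
Opposition Stay Credit: +235 days → 11 February 2029.
Office Delay Adjustment: +268 days → 6 November 2029.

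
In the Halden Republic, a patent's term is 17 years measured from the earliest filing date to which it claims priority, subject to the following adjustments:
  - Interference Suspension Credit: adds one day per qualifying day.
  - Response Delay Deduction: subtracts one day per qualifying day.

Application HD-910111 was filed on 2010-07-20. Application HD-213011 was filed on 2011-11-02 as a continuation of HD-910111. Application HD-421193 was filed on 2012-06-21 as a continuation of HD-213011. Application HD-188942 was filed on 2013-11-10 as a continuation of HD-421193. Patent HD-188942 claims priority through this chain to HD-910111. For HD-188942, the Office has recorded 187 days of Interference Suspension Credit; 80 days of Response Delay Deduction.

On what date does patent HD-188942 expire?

Earliest priority filing: 20 July 2010.
Base term: 20 July 2010 + 17 years → 20 July 2027.
Interference Suspension Credit: +187 days → 23 January 2028.
Response Delay Deduction: −80 days → 4 November 2027.

2027-11-04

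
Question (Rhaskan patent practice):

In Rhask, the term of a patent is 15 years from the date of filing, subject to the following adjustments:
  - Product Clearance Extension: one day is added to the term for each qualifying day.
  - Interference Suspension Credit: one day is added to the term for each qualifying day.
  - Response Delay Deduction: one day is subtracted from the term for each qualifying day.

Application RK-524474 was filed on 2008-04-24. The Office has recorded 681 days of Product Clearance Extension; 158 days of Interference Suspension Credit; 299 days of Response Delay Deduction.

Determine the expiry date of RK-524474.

October 15, 2024

Base term: filing date + 15 years → 24 April 2023.
Product Clearance Extension: +681 days → 5 March 2025.
Interference Suspension Credit: +158 days → 10 August 2025.
Response Delay Deduction: −299 days → 15 October 2024.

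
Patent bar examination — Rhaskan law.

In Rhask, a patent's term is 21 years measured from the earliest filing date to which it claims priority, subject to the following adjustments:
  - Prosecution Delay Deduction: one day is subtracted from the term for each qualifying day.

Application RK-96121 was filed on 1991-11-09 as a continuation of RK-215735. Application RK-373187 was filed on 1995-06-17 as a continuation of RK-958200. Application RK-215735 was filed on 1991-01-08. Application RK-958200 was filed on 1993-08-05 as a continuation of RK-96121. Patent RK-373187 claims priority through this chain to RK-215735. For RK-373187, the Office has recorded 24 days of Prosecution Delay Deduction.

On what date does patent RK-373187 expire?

Earliest priority filing: 8 January 1991.
Base term: 8 January 1991 + 21 years → 8 January 2012.
Prosecution Delay Deduction: −24 days → 15 December 2011.

December 15, 2011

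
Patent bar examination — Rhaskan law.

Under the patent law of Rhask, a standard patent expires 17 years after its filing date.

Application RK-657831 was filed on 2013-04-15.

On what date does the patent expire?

Filing date + 17 years → 15 April 2030.

2030-04-15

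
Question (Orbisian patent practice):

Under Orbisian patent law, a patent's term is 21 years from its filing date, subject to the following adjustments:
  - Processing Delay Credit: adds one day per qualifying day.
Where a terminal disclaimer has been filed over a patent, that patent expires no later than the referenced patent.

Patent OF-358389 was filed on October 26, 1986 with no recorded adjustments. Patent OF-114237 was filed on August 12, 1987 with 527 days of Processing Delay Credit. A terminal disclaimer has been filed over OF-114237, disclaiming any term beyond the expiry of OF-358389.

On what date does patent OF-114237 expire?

Natural term of OF-114237:
  Base: filing + 21 years → 12 August 2008.
  Processing Delay Credit: +527 days → 21 January 2010.
Expiry of referenced patent OF-358389:
  Base: filing + 21 years → 26 October 2007.
Terminal disclaimer: OF-114237 expires on the earlier of 21 January 2010 and 26 October 2007.

2007-10-26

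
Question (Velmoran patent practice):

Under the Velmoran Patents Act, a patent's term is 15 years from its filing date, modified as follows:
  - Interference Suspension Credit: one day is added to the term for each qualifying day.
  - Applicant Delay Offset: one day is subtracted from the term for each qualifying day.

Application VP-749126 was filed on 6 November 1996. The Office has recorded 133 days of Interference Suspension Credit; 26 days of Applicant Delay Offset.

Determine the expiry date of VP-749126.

Base term: filing date + 15 years → 6 November 2011.
Interference Suspension Credit: +133 days → 18 March 2012.
Applicant Delay Offset: −26 days → 21 February 2012.

February 21, 2012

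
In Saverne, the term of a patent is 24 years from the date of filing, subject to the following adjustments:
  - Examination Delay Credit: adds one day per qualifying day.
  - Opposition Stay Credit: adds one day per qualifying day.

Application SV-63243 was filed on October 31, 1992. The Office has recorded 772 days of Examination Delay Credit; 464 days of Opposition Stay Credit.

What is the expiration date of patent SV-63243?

March 20, 2020

Base term: filing date + 24 years → 31 October 2016.
Examination Delay Credit: +772 days → 12 December 2018.
Opposition Stay Credit: +464 days → 20 March 2020.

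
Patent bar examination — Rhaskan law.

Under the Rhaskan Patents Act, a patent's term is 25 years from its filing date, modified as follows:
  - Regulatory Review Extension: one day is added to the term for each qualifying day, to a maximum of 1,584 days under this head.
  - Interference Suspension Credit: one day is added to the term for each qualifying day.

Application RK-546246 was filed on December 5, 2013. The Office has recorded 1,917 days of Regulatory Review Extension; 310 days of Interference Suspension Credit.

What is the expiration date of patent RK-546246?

February 11, 2044

Base term: filing date + 25 years → 5 December 2038.
Regulatory Review Extension: 1917 days claimed exceeds the 1584-day cap, so +1584 days → 7 April 2043.
Interference Suspension Credit: +310 days → 11 February 2044.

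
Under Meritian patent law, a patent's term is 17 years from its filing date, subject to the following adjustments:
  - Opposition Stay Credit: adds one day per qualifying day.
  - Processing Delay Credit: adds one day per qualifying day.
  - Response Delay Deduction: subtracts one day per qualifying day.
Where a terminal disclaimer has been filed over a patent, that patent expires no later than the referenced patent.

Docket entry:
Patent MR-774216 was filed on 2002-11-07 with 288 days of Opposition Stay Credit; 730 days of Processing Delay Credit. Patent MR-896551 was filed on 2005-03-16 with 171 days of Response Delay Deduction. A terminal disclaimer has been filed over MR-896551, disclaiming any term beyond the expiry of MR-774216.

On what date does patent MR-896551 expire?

September 26, 2021

Natural term of MR-896551:
  Base: filing + 17 years → 16 March 2022.
  Response Delay Deduction: −171 days → 26 September 2021.
Expiry of referenced patent MR-774216:
  Base: filing + 17 years → 7 November 2019.
  Opposition Stay Credit: +288 days → 21 August 2020.
  Processing Delay Credit: +730 days → 21 August 2022.
Terminal disclaimer: MR-896551 expires on the earlier of 26 September 2021 and 21 August 2022.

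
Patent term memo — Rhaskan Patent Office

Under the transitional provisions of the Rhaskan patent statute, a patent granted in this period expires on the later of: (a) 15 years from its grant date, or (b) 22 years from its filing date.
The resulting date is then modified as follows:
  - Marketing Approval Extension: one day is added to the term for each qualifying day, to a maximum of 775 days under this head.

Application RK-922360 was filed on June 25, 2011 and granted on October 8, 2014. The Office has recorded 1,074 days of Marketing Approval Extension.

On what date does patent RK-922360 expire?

2035-08-09

(a) grant + 15 years → 8 October 2029.
(b) filing + 22 years → 25 June 2033.
Later of the two: 25 June 2033.
Marketing Approval Extension: 1074 days claimed exceeds the 775-day cap, so +775 days → 9 August 2035.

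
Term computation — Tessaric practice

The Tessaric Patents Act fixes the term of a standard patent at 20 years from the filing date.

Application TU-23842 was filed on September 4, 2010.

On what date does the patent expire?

Filing date + 20 years → 4 September 2030.

2030-09-04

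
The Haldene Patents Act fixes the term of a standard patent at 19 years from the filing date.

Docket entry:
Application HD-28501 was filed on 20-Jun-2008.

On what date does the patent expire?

2027-06-20

Filing date + 19 years → 20 June 2027.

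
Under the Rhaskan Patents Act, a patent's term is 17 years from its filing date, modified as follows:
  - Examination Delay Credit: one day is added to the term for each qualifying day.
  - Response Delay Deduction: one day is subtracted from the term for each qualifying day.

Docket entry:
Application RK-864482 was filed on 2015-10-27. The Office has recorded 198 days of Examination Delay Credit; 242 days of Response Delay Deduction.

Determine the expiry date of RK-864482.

Base term: filing date + 17 years → 27 October 2032.
Examination Delay Credit: +198 days → 13 May 2033.
Response Delay Deduction: −242 days → 13 September 2032.

2032-09-13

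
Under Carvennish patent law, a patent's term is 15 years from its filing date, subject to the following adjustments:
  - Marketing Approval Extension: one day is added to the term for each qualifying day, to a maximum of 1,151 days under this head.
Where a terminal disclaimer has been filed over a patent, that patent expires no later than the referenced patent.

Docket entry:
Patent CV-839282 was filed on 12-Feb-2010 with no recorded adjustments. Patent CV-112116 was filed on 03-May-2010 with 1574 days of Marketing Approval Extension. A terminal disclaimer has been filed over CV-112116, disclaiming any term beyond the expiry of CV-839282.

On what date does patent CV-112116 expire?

2025-02-12

Natural term of CV-112116:
  Base: filing + 15 years → 3 May 2025.
  Marketing Approval Extension: 1574 days claimed exceeds the 1151-day cap, so +1151 days → 27 June 2028.
Expiry of referenced patent CV-839282:
  Base: filing + 15 years → 12 February 2025.
Terminal disclaimer: CV-112116 expires on the earlier of 27 June 2028 and 12 February 2025.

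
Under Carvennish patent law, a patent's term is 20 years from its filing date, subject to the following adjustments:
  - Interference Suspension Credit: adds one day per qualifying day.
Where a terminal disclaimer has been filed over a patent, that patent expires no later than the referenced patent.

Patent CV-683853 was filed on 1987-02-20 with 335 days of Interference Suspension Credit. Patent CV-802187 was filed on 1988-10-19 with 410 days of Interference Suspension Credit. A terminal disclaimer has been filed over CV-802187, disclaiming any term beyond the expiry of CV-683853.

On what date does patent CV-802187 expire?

Natural term of CV-802187:
  Base: filing + 20 years → 19 October 2008.
  Interference Suspension Credit: +410 days → 3 December 2009.
Expiry of referenced patent CV-683853:
  Base: filing + 20 years → 20 February 2007.
  Interference Suspension Credit: +335 days → 21 January 2008.
Terminal disclaimer: CV-802187 expires on the earlier of 3 December 2009 and 21 January 2008.

2008-01-21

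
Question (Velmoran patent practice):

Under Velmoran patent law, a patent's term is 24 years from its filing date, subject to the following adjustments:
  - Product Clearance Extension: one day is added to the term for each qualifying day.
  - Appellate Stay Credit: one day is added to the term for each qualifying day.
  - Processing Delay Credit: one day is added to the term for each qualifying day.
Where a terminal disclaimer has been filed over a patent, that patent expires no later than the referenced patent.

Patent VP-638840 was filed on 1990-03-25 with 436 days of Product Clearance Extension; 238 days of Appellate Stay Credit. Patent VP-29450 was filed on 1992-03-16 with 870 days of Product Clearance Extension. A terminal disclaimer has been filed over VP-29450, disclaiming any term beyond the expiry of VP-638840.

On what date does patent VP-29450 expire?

2016-01-28

Natural term of VP-29450:
  Base: filing + 24 years → 16 March 2016.
  Product Clearance Extension: +870 days → 3 August 2018.
Expiry of referenced patent VP-638840:
  Base: filing + 24 years → 25 March 2014.
  Product Clearance Extension: +436 days → 4 June 2015.
  Appellate Stay Credit: +238 days → 28 January 2016.
Terminal disclaimer: VP-29450 expires on the earlier of 3 August 2018 and 28 January 2016.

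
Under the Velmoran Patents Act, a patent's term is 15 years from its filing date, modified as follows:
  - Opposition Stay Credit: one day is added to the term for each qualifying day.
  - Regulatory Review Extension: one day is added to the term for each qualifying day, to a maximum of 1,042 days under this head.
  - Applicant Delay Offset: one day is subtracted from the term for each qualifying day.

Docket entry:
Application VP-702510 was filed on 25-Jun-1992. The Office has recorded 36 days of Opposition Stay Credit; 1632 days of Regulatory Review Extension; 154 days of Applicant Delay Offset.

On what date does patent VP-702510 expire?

Base term: filing date + 15 years → 25 June 2007.
Opposition Stay Credit: +36 days → 31 July 2007.
Regulatory Review Extension: 1632 days claimed exceeds the 1042-day cap, so +1042 days → 7 June 2010.
Applicant Delay Offset: −154 days → 4 January 2010.

2010-01-04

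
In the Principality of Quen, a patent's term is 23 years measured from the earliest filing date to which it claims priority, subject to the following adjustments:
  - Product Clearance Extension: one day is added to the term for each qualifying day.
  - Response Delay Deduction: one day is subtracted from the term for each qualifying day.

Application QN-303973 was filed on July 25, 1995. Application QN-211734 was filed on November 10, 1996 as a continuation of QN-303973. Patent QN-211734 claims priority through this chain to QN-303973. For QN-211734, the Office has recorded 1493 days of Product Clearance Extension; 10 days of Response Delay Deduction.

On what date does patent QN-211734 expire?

Earliest priority filing: 25 July 1995.
Base term: 25 July 1995 + 23 years → 25 July 2018.
Product Clearance Extension: +1493 days → 26 August 2022.
Response Delay Deduction: −10 days → 16 August 2022.

August 16, 2022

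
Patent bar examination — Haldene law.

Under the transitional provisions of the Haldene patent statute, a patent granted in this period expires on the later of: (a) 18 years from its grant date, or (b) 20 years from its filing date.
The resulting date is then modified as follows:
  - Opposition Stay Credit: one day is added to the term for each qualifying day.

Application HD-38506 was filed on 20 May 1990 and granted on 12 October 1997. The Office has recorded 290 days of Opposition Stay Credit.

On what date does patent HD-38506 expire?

July 28, 2016

(a) grant + 18 years → 12 October 2015.
(b) filing + 20 years → 20 May 2010.
Later of the two: 12 October 2015.
Opposition Stay Credit: +290 days → 28 July 2016.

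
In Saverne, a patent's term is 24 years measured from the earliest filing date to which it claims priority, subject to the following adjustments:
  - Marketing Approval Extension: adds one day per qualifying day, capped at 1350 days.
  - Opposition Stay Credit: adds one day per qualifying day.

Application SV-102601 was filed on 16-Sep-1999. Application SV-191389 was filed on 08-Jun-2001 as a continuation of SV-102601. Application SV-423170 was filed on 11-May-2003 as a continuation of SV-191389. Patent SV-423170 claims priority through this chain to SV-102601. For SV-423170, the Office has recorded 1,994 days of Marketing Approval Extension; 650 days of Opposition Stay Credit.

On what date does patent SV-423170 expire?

Earliest priority filing: 16 September 1999.
Base term: 16 September 1999 + 24 years → 16 September 2023.
Marketing Approval Extension: 1994 days claimed exceeds the 1350-day cap, so +1350 days → 28 May 2027.
Opposition Stay Credit: +650 days → 8 March 2029.

2029-03-08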